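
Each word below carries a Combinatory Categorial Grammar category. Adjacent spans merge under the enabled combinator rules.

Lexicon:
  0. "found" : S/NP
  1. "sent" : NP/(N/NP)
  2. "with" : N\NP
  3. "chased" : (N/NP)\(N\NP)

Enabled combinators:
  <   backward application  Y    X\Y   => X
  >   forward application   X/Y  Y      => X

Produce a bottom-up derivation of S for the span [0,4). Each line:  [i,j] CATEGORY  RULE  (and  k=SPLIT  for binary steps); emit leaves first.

[0,1] S/NP  lex  "found"
[1,2] NP/(N/NP)  lex  "sent"
[2,3] N\NP  lex  "with"
[3,4] (N/NP)\(N\NP)  lex  "chased"
[2,4] N/NP  <  k=3
[1,4] NP  >  k=2
[0,4] S  >  k=1

[0,4] S   >
  [0,1] "found" : S/NP
  [1,4] NP   >
    [1,2] "sent" : NP/(N/NP)
    [2,4] N/NP   <
      [2,3] "with" : N\NP
      [3,4] "chased" : (N/NP)\(N\NP)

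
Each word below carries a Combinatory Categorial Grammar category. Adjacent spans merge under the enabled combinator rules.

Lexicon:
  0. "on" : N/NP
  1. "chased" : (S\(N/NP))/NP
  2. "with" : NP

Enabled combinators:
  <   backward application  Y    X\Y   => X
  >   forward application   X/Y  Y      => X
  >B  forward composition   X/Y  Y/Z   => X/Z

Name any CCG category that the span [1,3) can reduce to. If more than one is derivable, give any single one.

[0,3] S   <
  [0,1] "on" : N/NP
  [1,3] S\(N/NP)   >
    [1,2] "chased" : (S\(N/NP))/NP
    [2,3] "with" : NP

S\(N/NP)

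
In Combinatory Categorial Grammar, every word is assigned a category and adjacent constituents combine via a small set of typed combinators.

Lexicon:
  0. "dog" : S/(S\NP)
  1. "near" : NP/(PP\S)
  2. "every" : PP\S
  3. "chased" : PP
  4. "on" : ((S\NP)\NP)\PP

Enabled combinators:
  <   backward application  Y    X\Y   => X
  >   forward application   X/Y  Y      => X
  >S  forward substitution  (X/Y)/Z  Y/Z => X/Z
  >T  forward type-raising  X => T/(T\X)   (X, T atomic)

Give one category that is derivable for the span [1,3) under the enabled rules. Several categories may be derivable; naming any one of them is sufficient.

NP

[0,5] S   >
  [0,1] "dog" : S/(S\NP)
  [1,5] S\NP   <
    [1,3] NP   >
      [1,2] "near" : NP/(PP\S)
      [2,3] "every" : PP\S
    [3,5] (S\NP)\NP   <
      [3,4] "chased" : PP
      [4,5] "on" : ((S\NP)\NP)\PP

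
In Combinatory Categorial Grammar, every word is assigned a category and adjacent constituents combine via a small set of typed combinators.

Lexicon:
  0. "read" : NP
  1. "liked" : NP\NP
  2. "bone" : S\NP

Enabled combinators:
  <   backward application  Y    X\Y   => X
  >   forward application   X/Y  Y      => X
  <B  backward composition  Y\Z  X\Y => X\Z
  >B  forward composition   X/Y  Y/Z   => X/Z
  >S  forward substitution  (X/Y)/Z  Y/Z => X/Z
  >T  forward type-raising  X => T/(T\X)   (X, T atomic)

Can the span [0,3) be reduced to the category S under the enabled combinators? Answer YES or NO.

YES

[0,3] S   >
  [0,1] S/(S\NP)   >T
    [0,1] "read" : NP
  [1,3] S\NP   <B
    [1,2] "liked" : NP\NP
    [2,3] "bone" : S\NP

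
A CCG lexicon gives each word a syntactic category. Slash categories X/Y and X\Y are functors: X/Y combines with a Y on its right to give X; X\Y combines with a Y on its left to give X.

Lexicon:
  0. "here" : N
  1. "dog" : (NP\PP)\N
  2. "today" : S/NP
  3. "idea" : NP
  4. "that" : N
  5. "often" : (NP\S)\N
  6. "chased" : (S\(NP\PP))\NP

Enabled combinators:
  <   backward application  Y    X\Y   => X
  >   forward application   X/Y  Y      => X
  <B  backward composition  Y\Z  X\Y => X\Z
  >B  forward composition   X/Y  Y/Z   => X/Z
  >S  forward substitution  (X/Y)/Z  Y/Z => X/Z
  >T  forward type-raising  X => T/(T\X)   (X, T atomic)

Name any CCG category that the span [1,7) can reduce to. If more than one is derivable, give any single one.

S\N

[0,7] S   >
  [0,1] S/(S\N)   >T
    [0,1] "here" : N
  [1,7] S\N   <B
    [1,2] "dog" : (NP\PP)\N
    [2,7] S\(NP\PP)   <
      [2,6] NP   <
        [2,4] S   >
          [2,3] "today" : S/NP
          [3,4] "idea" : NP
        [4,6] NP\S   <
          [4,5] "that" : N
          [5,6] "often" : (NP\S)\N
      [6,7] "chased" : (S\(NP\PP))\NP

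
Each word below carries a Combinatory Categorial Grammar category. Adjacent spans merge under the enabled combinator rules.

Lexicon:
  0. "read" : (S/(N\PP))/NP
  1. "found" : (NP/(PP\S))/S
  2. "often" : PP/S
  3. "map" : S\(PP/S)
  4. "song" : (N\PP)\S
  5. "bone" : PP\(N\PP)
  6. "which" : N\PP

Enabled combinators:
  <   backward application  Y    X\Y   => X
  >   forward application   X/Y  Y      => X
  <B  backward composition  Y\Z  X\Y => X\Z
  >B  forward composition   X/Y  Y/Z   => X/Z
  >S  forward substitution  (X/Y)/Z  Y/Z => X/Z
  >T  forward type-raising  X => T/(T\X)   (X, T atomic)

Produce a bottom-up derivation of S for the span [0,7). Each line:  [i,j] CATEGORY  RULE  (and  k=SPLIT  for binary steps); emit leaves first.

[0,7] S   >
  [0,6] S/(N\PP)   >
    [0,1] "read" : (S/(N\PP))/NP
    [1,6] NP   >
      [1,4] NP/(PP\S)   >
        [1,2] "found" : (NP/(PP\S))/S
        [2,4] S   <
          [2,3] "often" : PP/S
          [3,4] "map" : S\(PP/S)
      [4,6] PP\S   <B
        [4,5] "song" : (N\PP)\S
        [5,6] "bone" : PP\(N\PP)
  [6,7] "which" : N\PP

[0,1] (S/(N\PP))/NP  lex  "read"
[1,2] (NP/(PP\S))/S  lex  "found"
[2,3] PP/S  lex  "often"
[3,4] S\(PP/S)  lex  "map"
[2,4] S  <  k=3
[1,4] NP/(PP\S)  >  k=2
[4,5] (N\PP)\S  lex  "song"
[5,6] PP\(N\PP)  lex  "bone"
[4,6] PP\S  <B  k=5
[1,6] NP  >  k=4
[0,6] S/(N\PP)  >  k=1
[6,7] N\PP  lex  "which"
[0,7] S  >  k=6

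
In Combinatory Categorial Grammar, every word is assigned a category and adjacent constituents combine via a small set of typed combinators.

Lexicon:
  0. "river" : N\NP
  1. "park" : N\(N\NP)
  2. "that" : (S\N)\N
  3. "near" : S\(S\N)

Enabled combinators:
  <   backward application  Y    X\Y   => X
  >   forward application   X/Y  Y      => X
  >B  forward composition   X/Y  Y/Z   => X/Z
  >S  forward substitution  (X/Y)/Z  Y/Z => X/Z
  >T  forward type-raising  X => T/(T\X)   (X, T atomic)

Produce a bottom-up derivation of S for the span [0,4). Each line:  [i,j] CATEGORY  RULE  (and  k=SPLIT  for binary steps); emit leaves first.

[0,1] N\NP  lex  "river"
[1,2] N\(N\NP)  lex  "park"
[0,2] N  <  k=1
[2,3] (S\N)\N  lex  "that"
[0,3] S\N  <  k=2
[3,4] S\(S\N)  lex  "near"
[0,4] S  <  k=3

[0,4] S   <
  [0,3] S\N   <
    [0,2] N   <
      [0,1] "river" : N\NP
      [1,2] "park" : N\(N\NP)
    [2,3] "that" : (S\N)\N
  [3,4] "near" : S\(S\N)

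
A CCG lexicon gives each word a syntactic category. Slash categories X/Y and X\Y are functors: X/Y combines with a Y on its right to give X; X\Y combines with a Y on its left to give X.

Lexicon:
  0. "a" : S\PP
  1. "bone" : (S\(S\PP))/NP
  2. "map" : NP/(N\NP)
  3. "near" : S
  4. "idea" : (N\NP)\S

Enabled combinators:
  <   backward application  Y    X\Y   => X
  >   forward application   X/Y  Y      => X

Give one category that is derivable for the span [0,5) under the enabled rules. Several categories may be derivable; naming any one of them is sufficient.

S

[0,5] S   <
  [0,1] "a" : S\PP
  [1,5] S\(S\PP)   >
    [1,2] "bone" : (S\(S\PP))/NP
    [2,5] NP   >
      [2,3] "map" : NP/(N\NP)
      [3,5] N\NP   <
        [3,4] "near" : S
        [4,5] "idea" : (N\NP)\S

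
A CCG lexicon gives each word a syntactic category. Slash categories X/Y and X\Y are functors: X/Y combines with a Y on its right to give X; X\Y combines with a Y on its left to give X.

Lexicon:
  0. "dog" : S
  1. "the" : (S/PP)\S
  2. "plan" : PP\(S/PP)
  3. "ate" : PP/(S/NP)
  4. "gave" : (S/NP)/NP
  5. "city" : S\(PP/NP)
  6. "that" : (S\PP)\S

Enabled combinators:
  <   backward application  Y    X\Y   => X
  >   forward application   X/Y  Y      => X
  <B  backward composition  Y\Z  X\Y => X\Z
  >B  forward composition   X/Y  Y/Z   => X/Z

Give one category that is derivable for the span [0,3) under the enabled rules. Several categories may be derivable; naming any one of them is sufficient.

[0,7] S   <
  [0,3] PP   <
    [0,1] "dog" : S
    [1,3] PP\S   <B
      [1,2] "the" : (S/PP)\S
      [2,3] "plan" : PP\(S/PP)
  [3,7] S\PP   <
    [3,6] S   <
      [3,5] PP/NP   >B
        [3,4] "ate" : PP/(S/NP)
        [4,5] "gave" : (S/NP)/NP
      [5,6] "city" : S\(PP/NP)
    [6,7] "that" : (S\PP)\S

PP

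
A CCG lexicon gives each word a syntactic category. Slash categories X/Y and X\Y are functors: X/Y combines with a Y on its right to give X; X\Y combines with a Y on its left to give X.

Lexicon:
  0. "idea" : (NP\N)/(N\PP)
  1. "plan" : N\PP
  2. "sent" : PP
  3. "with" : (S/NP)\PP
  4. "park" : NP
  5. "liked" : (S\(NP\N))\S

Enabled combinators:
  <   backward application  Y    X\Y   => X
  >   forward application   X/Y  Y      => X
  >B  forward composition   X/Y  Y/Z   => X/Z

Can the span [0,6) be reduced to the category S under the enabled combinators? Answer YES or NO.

YES

[0,6] S   <
  [0,2] NP\N   >
    [0,1] "idea" : (NP\N)/(N\PP)
    [1,2] "plan" : N\PP
  [2,6] S\(NP\N)   <
    [2,5] S   >
      [2,4] S/NP   <
        [2,3] "sent" : PP
        [3,4] "with" : (S/NP)\PP
      [4,5] "park" : NP
    [5,6] "liked" : (S\(NP\N))\S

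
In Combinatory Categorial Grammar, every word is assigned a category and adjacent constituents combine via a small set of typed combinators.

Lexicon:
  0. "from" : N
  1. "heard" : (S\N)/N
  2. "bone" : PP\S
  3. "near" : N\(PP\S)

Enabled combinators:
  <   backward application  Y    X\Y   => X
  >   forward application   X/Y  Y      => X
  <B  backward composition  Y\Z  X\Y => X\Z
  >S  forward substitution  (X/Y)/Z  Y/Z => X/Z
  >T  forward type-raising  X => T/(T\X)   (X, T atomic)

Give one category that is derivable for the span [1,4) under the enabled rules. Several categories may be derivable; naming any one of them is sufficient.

S\N

[0,4] S   <
  [0,1] "from" : N
  [1,4] S\N   >
    [1,2] "heard" : (S\N)/N
    [2,4] N   <
      [2,3] "bone" : PP\S
      [3,4] "near" : N\(PP\S)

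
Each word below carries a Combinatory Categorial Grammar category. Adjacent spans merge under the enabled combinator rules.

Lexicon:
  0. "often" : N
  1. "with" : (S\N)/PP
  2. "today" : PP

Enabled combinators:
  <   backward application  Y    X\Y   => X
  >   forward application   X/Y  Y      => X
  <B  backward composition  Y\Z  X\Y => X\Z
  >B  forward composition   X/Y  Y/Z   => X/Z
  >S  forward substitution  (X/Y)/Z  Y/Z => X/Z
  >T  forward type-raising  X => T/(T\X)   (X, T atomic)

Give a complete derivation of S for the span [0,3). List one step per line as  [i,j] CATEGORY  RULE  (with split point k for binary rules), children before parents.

[0,3] S   <
  [0,1] "often" : N
  [1,3] S\N   >
    [1,2] "with" : (S\N)/PP
    [2,3] "today" : PP

[0,1] N  lex  "often"
[1,2] (S\N)/PP  lex  "with"
[2,3] PP  lex  "today"
[1,3] S\N  >  k=2
[0,3] S  <  k=1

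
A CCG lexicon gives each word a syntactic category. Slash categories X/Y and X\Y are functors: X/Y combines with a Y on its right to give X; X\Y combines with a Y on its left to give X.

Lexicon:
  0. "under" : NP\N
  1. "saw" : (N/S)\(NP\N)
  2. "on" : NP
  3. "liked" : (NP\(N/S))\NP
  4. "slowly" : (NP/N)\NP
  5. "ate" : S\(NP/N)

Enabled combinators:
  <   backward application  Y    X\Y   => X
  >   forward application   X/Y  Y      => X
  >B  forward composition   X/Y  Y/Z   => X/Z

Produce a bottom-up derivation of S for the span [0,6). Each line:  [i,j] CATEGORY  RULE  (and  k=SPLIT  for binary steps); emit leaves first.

[0,1] NP\N  lex  "under"
[1,2] (N/S)\(NP\N)  lex  "saw"
[0,2] N/S  <  k=1
[2,3] NP  lex  "on"
[3,4] (NP\(N/S))\NP  lex  "liked"
[2,4] NP\(N/S)  <  k=3
[0,4] NP  <  k=2
[4,5] (NP/N)\NP  lex  "slowly"
[0,5] NP/N  <  k=4
[5,6] S\(NP/N)  lex  "ate"
[0,6] S  <  k=5

[0,6] S   <
  [0,5] NP/N   <
    [0,4] NP   <
      [0,2] N/S   <
        [0,1] "under" : NP\N
        [1,2] "saw" : (N/S)\(NP\N)
      [2,4] NP\(N/S)   <
        [2,3] "on" : NP
        [3,4] "liked" : (NP\(N/S))\NP
    [4,5] "slowly" : (NP/N)\NP
  [5,6] "ate" : S\(NP/N)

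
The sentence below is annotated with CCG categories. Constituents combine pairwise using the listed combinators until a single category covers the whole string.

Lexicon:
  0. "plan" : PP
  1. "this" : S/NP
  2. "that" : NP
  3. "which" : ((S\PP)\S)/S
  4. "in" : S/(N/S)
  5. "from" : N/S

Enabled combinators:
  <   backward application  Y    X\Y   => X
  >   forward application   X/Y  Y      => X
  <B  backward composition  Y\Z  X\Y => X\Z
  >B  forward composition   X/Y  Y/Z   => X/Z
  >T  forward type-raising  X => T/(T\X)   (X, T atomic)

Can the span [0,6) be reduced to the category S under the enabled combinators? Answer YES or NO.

YES

[0,6] S   >
  [0,1] S/(S\PP)   >T
    [0,1] "plan" : PP
  [1,6] S\PP   <
    [1,3] S   >
      [1,2] "this" : S/NP
      [2,3] "that" : NP
    [3,6] (S\PP)\S   >
      [3,4] "which" : ((S\PP)\S)/S
      [4,6] S   >
        [4,5] "in" : S/(N/S)
        [5,6] "from" : N/S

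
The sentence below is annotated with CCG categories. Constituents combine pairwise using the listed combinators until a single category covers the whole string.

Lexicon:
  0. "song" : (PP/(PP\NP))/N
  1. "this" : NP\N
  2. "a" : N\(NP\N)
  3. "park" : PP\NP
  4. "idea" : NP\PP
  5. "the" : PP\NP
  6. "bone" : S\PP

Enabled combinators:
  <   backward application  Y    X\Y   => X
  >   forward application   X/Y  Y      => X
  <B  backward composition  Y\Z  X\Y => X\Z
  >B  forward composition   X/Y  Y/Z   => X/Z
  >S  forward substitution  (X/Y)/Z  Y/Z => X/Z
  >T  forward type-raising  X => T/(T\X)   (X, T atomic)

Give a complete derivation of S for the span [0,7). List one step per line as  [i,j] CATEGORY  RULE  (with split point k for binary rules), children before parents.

[0,7] S   <
  [0,6] PP   <
    [0,5] NP   <
      [0,4] PP   >
        [0,3] PP/(PP\NP)   >
          [0,1] "song" : (PP/(PP\NP))/N
          [1,3] N   <
            [1,2] "this" : NP\N
            [2,3] "a" : N\(NP\N)
        [3,4] "park" : PP\NP
      [4,5] "idea" : NP\PP
    [5,6] "the" : PP\NP
  [6,7] "bone" : S\PP

[0,1] (PP/(PP\NP))/N  lex  "song"
[1,2] NP\N  lex  "this"
[2,3] N\(NP\N)  lex  "a"
[1,3] N  <  k=2
[0,3] PP/(PP\NP)  >  k=1
[3,4] PP\NP  lex  "park"
[0,4] PP  >  k=3
[4,5] NP\PP  lex  "idea"
[0,5] NP  <  k=4
[5,6] PP\NP  lex  "the"
[0,6] PP  <  k=5
[6,7] S\PP  lex  "bone"
[0,7] S  <  k=6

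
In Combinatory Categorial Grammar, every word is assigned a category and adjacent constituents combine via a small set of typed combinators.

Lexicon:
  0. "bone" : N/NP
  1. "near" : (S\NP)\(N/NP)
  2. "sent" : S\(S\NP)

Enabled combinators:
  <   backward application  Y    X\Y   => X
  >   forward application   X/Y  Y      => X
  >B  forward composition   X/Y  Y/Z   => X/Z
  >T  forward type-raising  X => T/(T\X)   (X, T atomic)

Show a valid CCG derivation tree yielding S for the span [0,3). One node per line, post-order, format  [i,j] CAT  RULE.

[0,3] S   <
  [0,2] S\NP   <
    [0,1] "bone" : N/NP
    [1,2] "near" : (S\NP)\(N/NP)
  [2,3] "sent" : S\(S\NP)

[0,1] N/NP  lex  "bone"
[1,2] (S\NP)\(N/NP)  lex  "near"
[0,2] S\NP  <  k=1
[2,3] S\(S\NP)  lex  "sent"
[0,3] S  <  k=2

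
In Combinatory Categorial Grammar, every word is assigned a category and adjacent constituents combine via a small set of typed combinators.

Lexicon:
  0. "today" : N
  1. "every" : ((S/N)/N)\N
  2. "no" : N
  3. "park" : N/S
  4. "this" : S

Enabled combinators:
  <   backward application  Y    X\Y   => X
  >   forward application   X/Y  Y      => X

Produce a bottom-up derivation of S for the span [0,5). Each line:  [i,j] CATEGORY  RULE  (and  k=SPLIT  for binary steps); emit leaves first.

[0,1] N  lex  "today"
[1,2] ((S/N)/N)\N  lex  "every"
[0,2] (S/N)/N  <  k=1
[2,3] N  lex  "no"
[0,3] S/N  >  k=2
[3,4] N/S  lex  "park"
[4,5] S  lex  "this"
[3,5] N  >  k=4
[0,5] S  >  k=3

[0,5] S   >
  [0,3] S/N   >
    [0,2] (S/N)/N   <
      [0,1] "today" : N
      [1,2] "every" : ((S/N)/N)\N
    [2,3] "no" : N
  [3,5] N   >
    [3,4] "park" : N/S
    [4,5] "this" : S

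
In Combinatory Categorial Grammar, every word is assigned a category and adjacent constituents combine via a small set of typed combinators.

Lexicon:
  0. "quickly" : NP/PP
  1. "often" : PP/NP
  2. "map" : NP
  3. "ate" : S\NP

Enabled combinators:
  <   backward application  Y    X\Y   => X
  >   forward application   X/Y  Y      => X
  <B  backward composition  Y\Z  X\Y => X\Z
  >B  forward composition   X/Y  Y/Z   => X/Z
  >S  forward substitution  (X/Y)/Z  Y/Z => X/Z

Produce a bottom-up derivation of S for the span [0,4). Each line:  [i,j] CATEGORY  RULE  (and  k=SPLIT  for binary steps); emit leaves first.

[0,4] S   <
  [0,3] NP   >
    [0,1] "quickly" : NP/PP
    [1,3] PP   >
      [1,2] "often" : PP/NP
      [2,3] "map" : NP
  [3,4] "ate" : S\NP

[0,1] NP/PP  lex  "quickly"
[1,2] PP/NP  lex  "often"
[2,3] NP  lex  "map"
[1,3] PP  >  k=2
[0,3] NP  >  k=1
[3,4] S\NP  lex  "ate"
[0,4] S  <  k=3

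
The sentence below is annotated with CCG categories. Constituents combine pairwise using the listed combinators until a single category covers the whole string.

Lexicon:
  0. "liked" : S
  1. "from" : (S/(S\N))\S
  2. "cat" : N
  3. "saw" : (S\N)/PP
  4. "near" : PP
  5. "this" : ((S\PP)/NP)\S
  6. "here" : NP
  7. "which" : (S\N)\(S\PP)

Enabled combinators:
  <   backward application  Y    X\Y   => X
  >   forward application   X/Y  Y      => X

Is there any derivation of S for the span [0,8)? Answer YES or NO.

YES

[0,8] S   >
  [0,2] S/(S\N)   <
    [0,1] "liked" : S
    [1,2] "from" : (S/(S\N))\S
  [2,8] S\N   <
    [2,7] S\PP   >
      [2,6] (S\PP)/NP   <
        [2,5] S   <
          [2,3] "cat" : N
          [3,5] S\N   >
            [3,4] "saw" : (S\N)/PP
            [4,5] "near" : PP
        [5,6] "this" : ((S\PP)/NP)\S
      [6,7] "here" : NP
    [7,8] "which" : (S\N)\(S\PP)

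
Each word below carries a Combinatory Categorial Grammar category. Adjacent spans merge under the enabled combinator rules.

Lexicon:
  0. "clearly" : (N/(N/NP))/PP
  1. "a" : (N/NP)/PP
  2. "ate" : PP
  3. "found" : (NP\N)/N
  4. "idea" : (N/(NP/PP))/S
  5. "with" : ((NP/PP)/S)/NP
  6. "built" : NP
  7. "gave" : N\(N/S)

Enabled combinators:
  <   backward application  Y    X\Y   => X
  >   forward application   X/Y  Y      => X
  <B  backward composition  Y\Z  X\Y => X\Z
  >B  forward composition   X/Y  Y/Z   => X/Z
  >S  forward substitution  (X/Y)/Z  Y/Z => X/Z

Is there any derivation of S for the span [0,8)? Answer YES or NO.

NO

(N/(N/NP))/PP (N/NP)/PP PP (NP\N)/N (N/(NP/PP))/S ((NP/PP)/S)/NP NP N\(N/S)
CKY chart[0,8] = {NP}; S ∉ chart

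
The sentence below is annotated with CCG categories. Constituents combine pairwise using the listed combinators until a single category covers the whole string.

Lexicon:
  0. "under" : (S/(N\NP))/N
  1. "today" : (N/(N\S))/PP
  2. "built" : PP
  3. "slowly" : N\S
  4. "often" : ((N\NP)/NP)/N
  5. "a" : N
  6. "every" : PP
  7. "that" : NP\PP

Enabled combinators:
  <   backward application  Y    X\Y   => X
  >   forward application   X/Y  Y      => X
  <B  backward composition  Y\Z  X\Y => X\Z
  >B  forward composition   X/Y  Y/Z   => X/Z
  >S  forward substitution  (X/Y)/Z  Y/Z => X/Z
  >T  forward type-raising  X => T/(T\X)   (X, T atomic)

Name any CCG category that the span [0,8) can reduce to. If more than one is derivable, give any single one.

[0,8] S   >
  [0,4] S/(N\NP)   >
    [0,1] "under" : (S/(N\NP))/N
    [1,4] N   >
      [1,3] N/(N\S)   >
        [1,2] "today" : (N/(N\S))/PP
        [2,3] "built" : PP
      [3,4] "slowly" : N\S
  [4,8] N\NP   >
    [4,6] (N\NP)/NP   >
      [4,5] "often" : ((N\NP)/NP)/N
      [5,6] "a" : N
    [6,8] NP   >
      [6,7] NP/(NP\PP)   >T
        [6,7] "every" : PP
      [7,8] "that" : NP\PP

S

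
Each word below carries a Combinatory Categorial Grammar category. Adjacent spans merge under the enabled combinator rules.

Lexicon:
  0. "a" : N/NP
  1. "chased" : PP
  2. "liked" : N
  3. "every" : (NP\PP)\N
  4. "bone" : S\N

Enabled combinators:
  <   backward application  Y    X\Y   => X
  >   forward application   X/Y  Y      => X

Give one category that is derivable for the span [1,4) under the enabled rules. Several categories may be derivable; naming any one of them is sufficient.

NP

[0,5] S   <
  [0,4] N   >
    [0,1] "a" : N/NP
    [1,4] NP   <
      [1,2] "chased" : PP
      [2,4] NP\PP   <
        [2,3] "liked" : N
        [3,4] "every" : (NP\PP)\N
  [4,5] "bone" : S\N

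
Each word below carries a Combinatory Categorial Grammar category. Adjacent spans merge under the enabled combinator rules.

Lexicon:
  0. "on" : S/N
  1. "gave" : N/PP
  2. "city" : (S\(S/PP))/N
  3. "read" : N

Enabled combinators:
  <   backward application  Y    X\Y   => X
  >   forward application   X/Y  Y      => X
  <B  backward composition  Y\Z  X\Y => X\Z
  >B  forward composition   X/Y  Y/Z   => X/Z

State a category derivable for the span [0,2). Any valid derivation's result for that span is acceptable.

S/PP

[0,4] S   <
  [0,2] S/PP   >B
    [0,1] "on" : S/N
    [1,2] "gave" : N/PP
  [2,4] S\(S/PP)   >
    [2,3] "city" : (S\(S/PP))/N
    [3,4] "read" : N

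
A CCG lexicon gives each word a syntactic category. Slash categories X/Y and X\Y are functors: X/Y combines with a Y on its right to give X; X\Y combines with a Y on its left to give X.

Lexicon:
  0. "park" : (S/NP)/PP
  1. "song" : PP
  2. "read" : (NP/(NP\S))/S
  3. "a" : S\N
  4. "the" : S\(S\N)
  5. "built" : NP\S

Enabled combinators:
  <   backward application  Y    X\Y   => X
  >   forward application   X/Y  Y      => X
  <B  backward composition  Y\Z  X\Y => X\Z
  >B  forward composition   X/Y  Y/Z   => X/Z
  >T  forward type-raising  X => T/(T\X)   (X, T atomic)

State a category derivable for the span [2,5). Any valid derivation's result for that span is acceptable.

[0,6] S   >
  [0,2] S/NP   >
    [0,1] "park" : (S/NP)/PP
    [1,2] "song" : PP
  [2,6] NP   >
    [2,5] NP/(NP\S)   >
      [2,3] "read" : (NP/(NP\S))/S
      [3,5] S   <
        [3,4] "a" : S\N
        [4,5] "the" : S\(S\N)
    [5,6] "built" : NP\S

NP/(NP\S)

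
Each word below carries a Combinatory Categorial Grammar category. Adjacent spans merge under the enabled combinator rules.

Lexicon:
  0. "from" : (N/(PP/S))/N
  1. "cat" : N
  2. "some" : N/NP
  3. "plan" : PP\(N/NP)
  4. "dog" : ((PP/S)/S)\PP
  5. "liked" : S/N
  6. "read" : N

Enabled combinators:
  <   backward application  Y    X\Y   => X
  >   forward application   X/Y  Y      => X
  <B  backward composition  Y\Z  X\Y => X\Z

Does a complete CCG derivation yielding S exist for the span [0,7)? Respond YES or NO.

NO

(N/(PP/S))/N N N/NP PP\(N/NP) ((PP/S)/S)\PP S/N N
CKY chart[0,7] = {N}; S ∉ chart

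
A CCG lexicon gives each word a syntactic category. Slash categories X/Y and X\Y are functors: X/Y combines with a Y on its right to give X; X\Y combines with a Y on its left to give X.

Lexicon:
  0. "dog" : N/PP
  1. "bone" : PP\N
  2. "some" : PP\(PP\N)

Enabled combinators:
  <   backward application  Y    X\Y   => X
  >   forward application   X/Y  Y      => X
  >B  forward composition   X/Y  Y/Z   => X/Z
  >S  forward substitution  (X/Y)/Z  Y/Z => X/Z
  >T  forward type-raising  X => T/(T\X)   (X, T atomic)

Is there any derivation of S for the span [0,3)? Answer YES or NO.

N/PP PP\N PP\(PP\N)
CKY chart[0,3] = {N, N/(N\N), N/(PP\PP), NP/(NP\N), PP/(PP\N), S/(S\N)}; S ∉ chart

NO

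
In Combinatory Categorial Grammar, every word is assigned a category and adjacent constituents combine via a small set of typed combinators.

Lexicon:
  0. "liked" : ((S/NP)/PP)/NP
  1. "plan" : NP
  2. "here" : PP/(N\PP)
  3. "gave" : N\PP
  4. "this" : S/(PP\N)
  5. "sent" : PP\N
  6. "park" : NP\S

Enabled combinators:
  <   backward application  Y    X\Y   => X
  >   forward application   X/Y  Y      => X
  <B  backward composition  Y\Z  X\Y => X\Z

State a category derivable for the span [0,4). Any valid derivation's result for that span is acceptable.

S/NP

[0,7] S   >
  [0,4] S/NP   >
    [0,2] (S/NP)/PP   >
      [0,1] "liked" : ((S/NP)/PP)/NP
      [1,2] "plan" : NP
    [2,4] PP   >
      [2,3] "here" : PP/(N\PP)
      [3,4] "gave" : N\PP
  [4,7] NP   <
    [4,6] S   >
      [4,5] "this" : S/(PP\N)
      [5,6] "sent" : PP\N
    [6,7] "park" : NP\S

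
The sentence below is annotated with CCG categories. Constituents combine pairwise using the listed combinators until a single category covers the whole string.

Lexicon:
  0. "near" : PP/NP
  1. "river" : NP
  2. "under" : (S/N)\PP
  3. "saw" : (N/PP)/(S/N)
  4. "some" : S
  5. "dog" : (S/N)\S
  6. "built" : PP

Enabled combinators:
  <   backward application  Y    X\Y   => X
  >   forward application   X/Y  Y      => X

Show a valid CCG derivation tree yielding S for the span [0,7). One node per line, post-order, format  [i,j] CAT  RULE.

[0,7] S   >
  [0,3] S/N   <
    [0,2] PP   >
      [0,1] "near" : PP/NP
      [1,2] "river" : NP
    [2,3] "under" : (S/N)\PP
  [3,7] N   >
    [3,6] N/PP   >
      [3,4] "saw" : (N/PP)/(S/N)
      [4,6] S/N   <
        [4,5] "some" : S
        [5,6] "dog" : (S/N)\S
    [6,7] "built" : PP

[0,1] PP/NP  lex  "near"
[1,2] NP  lex  "river"
[0,2] PP  >  k=1
[2,3] (S/N)\PP  lex  "under"
[0,3] S/N  <  k=2
[3,4] (N/PP)/(S/N)  lex  "saw"
[4,5] S  lex  "some"
[5,6] (S/N)\S  lex  "dog"
[4,6] S/N  <  k=5
[3,6] N/PP  >  k=4
[6,7] PP  lex  "built"
[3,7] N  >  k=6
[0,7] S  >  k=3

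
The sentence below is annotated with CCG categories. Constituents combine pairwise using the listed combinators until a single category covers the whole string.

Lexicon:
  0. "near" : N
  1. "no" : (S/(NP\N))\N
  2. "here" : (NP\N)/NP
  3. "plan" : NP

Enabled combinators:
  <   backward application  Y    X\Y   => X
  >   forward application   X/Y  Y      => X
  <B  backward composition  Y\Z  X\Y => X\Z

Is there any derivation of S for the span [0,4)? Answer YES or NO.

[0,4] S   >
  [0,2] S/(NP\N)   <
    [0,1] "near" : N
    [1,2] "no" : (S/(NP\N))\N
  [2,4] NP\N   >
    [2,3] "here" : (NP\N)/NP
    [3,4] "plan" : NP

YES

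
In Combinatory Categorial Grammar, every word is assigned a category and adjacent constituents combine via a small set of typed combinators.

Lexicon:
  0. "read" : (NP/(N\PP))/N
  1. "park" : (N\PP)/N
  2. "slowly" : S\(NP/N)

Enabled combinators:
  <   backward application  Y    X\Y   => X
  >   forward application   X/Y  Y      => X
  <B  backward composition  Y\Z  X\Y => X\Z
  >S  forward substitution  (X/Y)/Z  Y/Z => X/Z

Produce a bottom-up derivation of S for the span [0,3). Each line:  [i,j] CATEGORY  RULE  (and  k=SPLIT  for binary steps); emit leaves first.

[0,3] S   <
  [0,2] NP/N   >S
    [0,1] "read" : (NP/(N\PP))/N
    [1,2] "park" : (N\PP)/N
  [2,3] "slowly" : S\(NP/N)

[0,1] (NP/(N\PP))/N  lex  "read"
[1,2] (N\PP)/N  lex  "park"
[0,2] NP/N  >S  k=1
[2,3] S\(NP/N)  lex  "slowly"
[0,3] S  <  k=2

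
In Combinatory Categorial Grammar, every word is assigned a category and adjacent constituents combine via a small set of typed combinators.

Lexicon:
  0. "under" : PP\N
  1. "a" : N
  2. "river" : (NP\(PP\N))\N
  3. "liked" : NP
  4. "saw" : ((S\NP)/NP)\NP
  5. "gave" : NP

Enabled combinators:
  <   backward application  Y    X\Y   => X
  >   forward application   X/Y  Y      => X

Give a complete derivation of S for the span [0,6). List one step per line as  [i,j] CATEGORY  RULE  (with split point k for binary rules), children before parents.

[0,6] S   <
  [0,3] NP   <
    [0,1] "under" : PP\N
    [1,3] NP\(PP\N)   <
      [1,2] "a" : N
      [2,3] "river" : (NP\(PP\N))\N
  [3,6] S\NP   >
    [3,5] (S\NP)/NP   <
      [3,4] "liked" : NP
      [4,5] "saw" : ((S\NP)/NP)\NP
    [5,6] "gave" : NP

[0,1] PP\N  lex  "under"
[1,2] N  lex  "a"
[2,3] (NP\(PP\N))\N  lex  "river"
[1,3] NP\(PP\N)  <  k=2
[0,3] NP  <  k=1
[3,4] NP  lex  "liked"
[4,5] ((S\NP)/NP)\NP  lex  "saw"
[3,5] (S\NP)/NP  <  k=4
[5,6] NP  lex  "gave"
[3,6] S\NP  >  k=5
[0,6] S  <  k=3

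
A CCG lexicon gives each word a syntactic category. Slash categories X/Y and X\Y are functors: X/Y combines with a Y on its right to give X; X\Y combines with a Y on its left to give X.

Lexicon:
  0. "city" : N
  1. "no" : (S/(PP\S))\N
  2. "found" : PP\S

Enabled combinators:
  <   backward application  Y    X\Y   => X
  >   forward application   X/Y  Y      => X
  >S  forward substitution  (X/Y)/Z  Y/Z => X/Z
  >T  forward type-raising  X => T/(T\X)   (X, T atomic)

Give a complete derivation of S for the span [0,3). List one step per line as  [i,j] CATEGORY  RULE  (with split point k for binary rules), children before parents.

[0,3] S   >
  [0,2] S/(PP\S)   <
    [0,1] "city" : N
    [1,2] "no" : (S/(PP\S))\N
  [2,3] "found" : PP\S

[0,1] N  lex  "city"
[1,2] (S/(PP\S))\N  lex  "no"
[0,2] S/(PP\S)  <  k=1
[2,3] PP\S  lex  "found"
[0,3] S  >  k=2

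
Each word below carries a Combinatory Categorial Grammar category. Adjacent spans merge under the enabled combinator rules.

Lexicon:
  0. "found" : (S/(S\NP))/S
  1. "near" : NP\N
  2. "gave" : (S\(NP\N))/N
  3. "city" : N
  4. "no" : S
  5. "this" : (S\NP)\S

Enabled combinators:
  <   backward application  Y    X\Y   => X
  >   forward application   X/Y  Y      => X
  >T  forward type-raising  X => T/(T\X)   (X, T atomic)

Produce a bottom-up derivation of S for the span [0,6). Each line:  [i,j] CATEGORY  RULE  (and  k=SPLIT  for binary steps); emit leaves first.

[0,1] (S/(S\NP))/S  lex  "found"
[1,2] NP\N  lex  "near"
[2,3] (S\(NP\N))/N  lex  "gave"
[3,4] N  lex  "city"
[2,4] S\(NP\N)  >  k=3
[1,4] S  <  k=2
[0,4] S/(S\NP)  >  k=1
[4,5] S  lex  "no"
[5,6] (S\NP)\S  lex  "this"
[4,6] S\NP  <  k=5
[0,6] S  >  k=4

[0,6] S   >
  [0,4] S/(S\NP)   >
    [0,1] "found" : (S/(S\NP))/S
    [1,4] S   <
      [1,2] "near" : NP\N
      [2,4] S\(NP\N)   >
        [2,3] "gave" : (S\(NP\N))/N
        [3,4] "city" : N
  [4,6] S\NP   <
    [4,5] "no" : S
    [5,6] "this" : (S\NP)\S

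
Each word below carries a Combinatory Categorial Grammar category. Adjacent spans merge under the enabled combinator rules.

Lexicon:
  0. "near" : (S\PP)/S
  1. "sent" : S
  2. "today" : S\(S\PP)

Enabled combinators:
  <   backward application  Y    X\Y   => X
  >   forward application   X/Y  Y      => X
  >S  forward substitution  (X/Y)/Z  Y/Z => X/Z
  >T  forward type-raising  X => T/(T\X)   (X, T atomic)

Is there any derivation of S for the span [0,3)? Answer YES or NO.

[0,3] S   <
  [0,2] S\PP   >
    [0,1] "near" : (S\PP)/S
    [1,2] "sent" : S
  [2,3] "today" : S\(S\PP)

YES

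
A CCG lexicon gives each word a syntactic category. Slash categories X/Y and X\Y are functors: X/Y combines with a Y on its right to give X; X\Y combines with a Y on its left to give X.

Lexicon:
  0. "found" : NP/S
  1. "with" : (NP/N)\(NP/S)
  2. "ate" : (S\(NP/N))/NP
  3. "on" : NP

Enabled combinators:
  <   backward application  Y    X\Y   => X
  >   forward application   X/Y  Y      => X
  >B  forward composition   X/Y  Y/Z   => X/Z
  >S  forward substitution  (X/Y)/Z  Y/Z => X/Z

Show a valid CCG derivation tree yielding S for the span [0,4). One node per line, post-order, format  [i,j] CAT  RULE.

[0,4] S   <
  [0,2] NP/N   <
    [0,1] "found" : NP/S
    [1,2] "with" : (NP/N)\(NP/S)
  [2,4] S\(NP/N)   >
    [2,3] "ate" : (S\(NP/N))/NP
    [3,4] "on" : NP

[0,1] NP/S  lex  "found"
[1,2] (NP/N)\(NP/S)  lex  "with"
[0,2] NP/N  <  k=1
[2,3] (S\(NP/N))/NP  lex  "ate"
[3,4] NP  lex  "on"
[2,4] S\(NP/N)  >  k=3
[0,4] S  <  k=2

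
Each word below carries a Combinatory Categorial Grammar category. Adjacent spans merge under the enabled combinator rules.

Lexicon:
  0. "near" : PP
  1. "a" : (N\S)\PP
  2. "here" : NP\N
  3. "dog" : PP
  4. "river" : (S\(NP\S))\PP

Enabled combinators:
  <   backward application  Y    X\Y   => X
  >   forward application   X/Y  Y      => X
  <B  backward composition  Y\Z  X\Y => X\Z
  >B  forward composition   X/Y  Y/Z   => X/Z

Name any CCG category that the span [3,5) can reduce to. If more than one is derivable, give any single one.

S\(NP\S)

[0,5] S   <
  [0,3] NP\S   <B
    [0,2] N\S   <
      [0,1] "near" : PP
      [1,2] "a" : (N\S)\PP
    [2,3] "here" : NP\N
  [3,5] S\(NP\S)   <
    [3,4] "dog" : PP
    [4,5] "river" : (S\(NP\S))\PP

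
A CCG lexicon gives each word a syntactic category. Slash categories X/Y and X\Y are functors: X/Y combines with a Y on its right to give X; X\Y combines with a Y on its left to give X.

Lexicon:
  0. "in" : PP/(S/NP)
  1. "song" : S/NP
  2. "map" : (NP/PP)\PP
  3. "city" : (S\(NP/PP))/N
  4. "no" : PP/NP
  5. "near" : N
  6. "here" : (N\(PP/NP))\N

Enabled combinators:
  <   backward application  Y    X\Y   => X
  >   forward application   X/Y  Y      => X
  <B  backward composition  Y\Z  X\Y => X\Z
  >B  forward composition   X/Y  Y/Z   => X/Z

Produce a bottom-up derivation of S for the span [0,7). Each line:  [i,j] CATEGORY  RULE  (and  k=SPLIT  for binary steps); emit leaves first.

[0,7] S   <
  [0,2] PP   >
    [0,1] "in" : PP/(S/NP)
    [1,2] "song" : S/NP
  [2,7] S\PP   <B
    [2,3] "map" : (NP/PP)\PP
    [3,7] S\(NP/PP)   >
      [3,4] "city" : (S\(NP/PP))/N
      [4,7] N   <
        [4,5] "no" : PP/NP
        [5,7] N\(PP/NP)   <
          [5,6] "near" : N
          [6,7] "here" : (N\(PP/NP))\N

[0,1] PP/(S/NP)  lex  "in"
[1,2] S/NP  lex  "song"
[0,2] PP  >  k=1
[2,3] (NP/PP)\PP  lex  "map"
[3,4] (S\(NP/PP))/N  lex  "city"
[4,5] PP/NP  lex  "no"
[5,6] N  lex  "near"
[6,7] (N\(PP/NP))\N  lex  "here"
[5,7] N\(PP/NP)  <  k=6
[4,7] N  <  k=5
[3,7] S\(NP/PP)  >  k=4
[2,7] S\PP  <B  k=3
[0,7] S  <  k=2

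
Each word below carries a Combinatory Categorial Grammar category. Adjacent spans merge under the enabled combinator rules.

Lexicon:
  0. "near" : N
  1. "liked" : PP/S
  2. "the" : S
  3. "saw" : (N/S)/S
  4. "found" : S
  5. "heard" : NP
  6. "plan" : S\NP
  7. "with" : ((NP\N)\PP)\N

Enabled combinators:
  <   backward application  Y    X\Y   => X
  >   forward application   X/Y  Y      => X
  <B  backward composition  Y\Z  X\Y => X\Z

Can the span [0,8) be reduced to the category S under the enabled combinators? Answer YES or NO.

NO

N PP/S S (N/S)/S S NP S\NP ((NP\N)\PP)\N
CKY chart[0,8] = {NP}; S ∉ chart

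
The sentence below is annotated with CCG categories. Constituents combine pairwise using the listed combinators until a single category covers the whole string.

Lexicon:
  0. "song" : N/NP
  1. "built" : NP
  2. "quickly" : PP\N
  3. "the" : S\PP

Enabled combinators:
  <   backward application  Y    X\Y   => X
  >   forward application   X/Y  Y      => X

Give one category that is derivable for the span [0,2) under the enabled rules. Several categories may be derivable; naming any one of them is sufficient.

[0,4] S   <
  [0,3] PP   <
    [0,2] N   >
      [0,1] "song" : N/NP
      [1,2] "built" : NP
    [2,3] "quickly" : PP\N
  [3,4] "the" : S\PP

N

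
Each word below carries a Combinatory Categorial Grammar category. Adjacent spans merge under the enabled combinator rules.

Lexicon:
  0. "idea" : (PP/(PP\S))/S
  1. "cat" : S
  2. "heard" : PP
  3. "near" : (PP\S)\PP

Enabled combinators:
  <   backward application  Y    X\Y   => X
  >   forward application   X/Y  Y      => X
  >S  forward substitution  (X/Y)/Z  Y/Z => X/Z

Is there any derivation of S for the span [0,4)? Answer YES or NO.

NO

(PP/(PP\S))/S S PP (PP\S)\PP
CKY chart[0,4] = {PP}; S ∉ chart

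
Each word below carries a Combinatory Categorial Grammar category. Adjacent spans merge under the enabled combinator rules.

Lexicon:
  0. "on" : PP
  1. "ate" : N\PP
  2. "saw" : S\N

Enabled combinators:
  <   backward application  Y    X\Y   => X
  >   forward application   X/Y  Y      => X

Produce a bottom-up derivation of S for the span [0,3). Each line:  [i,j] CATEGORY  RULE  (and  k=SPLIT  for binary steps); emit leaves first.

[0,1] PP  lex  "on"
[1,2] N\PP  lex  "ate"
[0,2] N  <  k=1
[2,3] S\N  lex  "saw"
[0,3] S  <  k=2

[0,3] S   <
  [0,2] N   <
    [0,1] "on" : PP
    [1,2] "ate" : N\PP
  [2,3] "saw" : S\N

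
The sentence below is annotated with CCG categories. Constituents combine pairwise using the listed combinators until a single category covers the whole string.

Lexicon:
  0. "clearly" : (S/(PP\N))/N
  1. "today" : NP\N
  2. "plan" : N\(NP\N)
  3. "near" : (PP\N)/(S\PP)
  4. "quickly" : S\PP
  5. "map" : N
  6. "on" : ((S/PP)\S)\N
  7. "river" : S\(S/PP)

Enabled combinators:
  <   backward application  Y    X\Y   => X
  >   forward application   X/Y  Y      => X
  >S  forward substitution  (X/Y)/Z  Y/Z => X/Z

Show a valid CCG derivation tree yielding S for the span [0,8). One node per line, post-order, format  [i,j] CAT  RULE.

[0,1] (S/(PP\N))/N  lex  "clearly"
[1,2] NP\N  lex  "today"
[2,3] N\(NP\N)  lex  "plan"
[1,3] N  <  k=2
[0,3] S/(PP\N)  >  k=1
[3,4] (PP\N)/(S\PP)  lex  "near"
[4,5] S\PP  lex  "quickly"
[3,5] PP\N  >  k=4
[0,5] S  >  k=3
[5,6] N  lex  "map"
[6,7] ((S/PP)\S)\N  lex  "on"
[5,7] (S/PP)\S  <  k=6
[0,7] S/PP  <  k=5
[7,8] S\(S/PP)  lex  "river"
[0,8] S  <  k=7

[0,8] S   <
  [0,7] S/PP   <
    [0,5] S   >
      [0,3] S/(PP\N)   >
        [0,1] "clearly" : (S/(PP\N))/N
        [1,3] N   <
          [1,2] "today" : NP\N
          [2,3] "plan" : N\(NP\N)
      [3,5] PP\N   >
        [3,4] "near" : (PP\N)/(S\PP)
        [4,5] "quickly" : S\PP
    [5,7] (S/PP)\S   <
      [5,6] "map" : N
      [6,7] "on" : ((S/PP)\S)\N
  [7,8] "river" : S\(S/PP)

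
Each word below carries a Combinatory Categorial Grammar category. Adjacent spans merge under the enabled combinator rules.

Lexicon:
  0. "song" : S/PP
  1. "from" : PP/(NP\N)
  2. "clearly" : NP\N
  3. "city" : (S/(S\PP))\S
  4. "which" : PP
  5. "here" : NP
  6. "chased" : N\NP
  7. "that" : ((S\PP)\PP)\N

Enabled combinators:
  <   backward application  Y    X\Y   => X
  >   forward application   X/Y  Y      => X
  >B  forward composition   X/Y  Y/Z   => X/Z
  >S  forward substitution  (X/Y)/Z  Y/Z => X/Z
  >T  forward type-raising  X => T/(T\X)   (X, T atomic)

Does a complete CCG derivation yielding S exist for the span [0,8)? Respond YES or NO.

YES

[0,8] S   >
  [0,4] S/(S\PP)   <
    [0,3] S   >
      [0,1] "song" : S/PP
      [1,3] PP   >
        [1,2] "from" : PP/(NP\N)
        [2,3] "clearly" : NP\N
    [3,4] "city" : (S/(S\PP))\S
  [4,8] S\PP   <
    [4,5] "which" : PP
    [5,8] (S\PP)\PP   <
      [5,7] N   <
        [5,6] "here" : NP
        [6,7] "chased" : N\NP
      [7,8] "that" : ((S\PP)\PP)\N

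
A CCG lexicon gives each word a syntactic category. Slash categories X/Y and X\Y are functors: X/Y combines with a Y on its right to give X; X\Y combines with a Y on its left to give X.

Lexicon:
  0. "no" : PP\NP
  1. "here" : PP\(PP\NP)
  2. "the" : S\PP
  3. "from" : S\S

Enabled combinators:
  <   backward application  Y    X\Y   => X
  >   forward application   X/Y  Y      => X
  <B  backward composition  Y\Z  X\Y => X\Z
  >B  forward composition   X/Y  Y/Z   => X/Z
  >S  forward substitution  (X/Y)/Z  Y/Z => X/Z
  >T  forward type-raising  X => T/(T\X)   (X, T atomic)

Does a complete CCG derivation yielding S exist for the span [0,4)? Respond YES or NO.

[0,4] S   <
  [0,2] PP   <
    [0,1] "no" : PP\NP
    [1,2] "here" : PP\(PP\NP)
  [2,4] S\PP   <B
    [2,3] "the" : S\PP
    [3,4] "from" : S\S

YES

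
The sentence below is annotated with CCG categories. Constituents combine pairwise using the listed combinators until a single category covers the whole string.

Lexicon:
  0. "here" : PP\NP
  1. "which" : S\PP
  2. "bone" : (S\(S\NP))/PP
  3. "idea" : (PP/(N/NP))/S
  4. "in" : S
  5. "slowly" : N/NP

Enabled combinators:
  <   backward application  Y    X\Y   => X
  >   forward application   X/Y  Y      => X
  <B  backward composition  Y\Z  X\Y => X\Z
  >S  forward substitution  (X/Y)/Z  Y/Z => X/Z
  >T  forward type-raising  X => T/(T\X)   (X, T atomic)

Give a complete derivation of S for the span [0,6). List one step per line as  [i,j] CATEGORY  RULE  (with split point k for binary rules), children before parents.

[0,6] S   <
  [0,2] S\NP   <B
    [0,1] "here" : PP\NP
    [1,2] "which" : S\PP
  [2,6] S\(S\NP)   >
    [2,3] "bone" : (S\(S\NP))/PP
    [3,6] PP   >
      [3,5] PP/(N/NP)   >
        [3,4] "idea" : (PP/(N/NP))/S
        [4,5] "in" : S
      [5,6] "slowly" : N/NP

[0,1] PP\NP  lex  "here"
[1,2] S\PP  lex  "which"
[0,2] S\NP  <B  k=1
[2,3] (S\(S\NP))/PP  lex  "bone"
[3,4] (PP/(N/NP))/S  lex  "idea"
[4,5] S  lex  "in"
[3,5] PP/(N/NP)  >  k=4
[5,6] N/NP  lex  "slowly"
[3,6] PP  >  k=5
[2,6] S\(S\NP)  >  k=3
[0,6] S  <  k=2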